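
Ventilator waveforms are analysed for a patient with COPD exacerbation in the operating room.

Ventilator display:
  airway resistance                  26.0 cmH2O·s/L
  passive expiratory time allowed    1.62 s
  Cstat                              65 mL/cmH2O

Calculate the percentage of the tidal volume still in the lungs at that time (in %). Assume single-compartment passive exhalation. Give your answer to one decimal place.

τ = R × C = 26.0 × 65 mL/cmH2O = 26.0 × 0.065 L/cmH2O = 1.69 s.
Passive exhalation: V(t)/V₀ = e^(−t/τ) = e^(−1.62/1.69) = 0.3834.
Fraction remaining = 0.3834 → 38.34%.

38.3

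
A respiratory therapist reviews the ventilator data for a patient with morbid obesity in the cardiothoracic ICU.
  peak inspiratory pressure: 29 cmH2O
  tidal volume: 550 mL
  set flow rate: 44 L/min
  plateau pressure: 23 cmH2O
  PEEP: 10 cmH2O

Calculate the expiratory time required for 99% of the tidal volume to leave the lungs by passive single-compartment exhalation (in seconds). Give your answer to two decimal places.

Flow: 44 L/min ÷ 60 = 0.7333 L/s.
R = (PIP − Pplat)/V̇ = (29 − 23) / 0.7333 = 6.0/0.7333 = 8.182 cmH2O·s/L.
C = Vt/(Pplat − PEEP) = 550.0 / (23 − 10) = 550.0/13.0 = 42.308 mL/cmH2O.
τ = R × C = 8.182 × 0.04231 L/cmH2O = 0.3462 s.
t = −τ·ln(1 − 0.99) = −0.3462·ln(0.01) = 1.594 s.

1.59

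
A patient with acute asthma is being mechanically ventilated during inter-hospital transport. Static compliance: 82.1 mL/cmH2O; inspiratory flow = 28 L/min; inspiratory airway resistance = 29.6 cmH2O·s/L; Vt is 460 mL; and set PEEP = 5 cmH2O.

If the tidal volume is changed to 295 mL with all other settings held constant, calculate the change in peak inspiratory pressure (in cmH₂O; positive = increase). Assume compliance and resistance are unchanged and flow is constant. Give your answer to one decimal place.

-2.0

PIP = Vt/C + R·V̇ + PEEP (constant-flow equation of motion).
Only the elastic term changes: ΔPIP = ΔVt / C = (295 − 460) / 82.1 = -2.01 cmH2O.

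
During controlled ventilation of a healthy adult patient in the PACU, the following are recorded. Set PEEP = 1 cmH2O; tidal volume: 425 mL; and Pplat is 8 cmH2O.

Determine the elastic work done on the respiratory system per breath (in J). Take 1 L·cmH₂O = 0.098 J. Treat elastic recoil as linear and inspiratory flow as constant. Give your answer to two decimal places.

Elastic work ≈ ½ × (Pplat − PEEP) × Vt = 0.5 × (8 − 1) × 0.425 L = 0.5 × 7.0 × 0.425 = 1.488 L·cmH2O.
× 0.098 J/(L·cmH2O) → 0.1458 J.

0.15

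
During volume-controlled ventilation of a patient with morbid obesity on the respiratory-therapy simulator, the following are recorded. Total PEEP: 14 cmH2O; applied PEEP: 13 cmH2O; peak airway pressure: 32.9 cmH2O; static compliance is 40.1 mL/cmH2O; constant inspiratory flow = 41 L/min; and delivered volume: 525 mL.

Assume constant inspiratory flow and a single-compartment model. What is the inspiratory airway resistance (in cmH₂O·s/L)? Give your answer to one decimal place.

Flow: 41 L/min ÷ 60 = 0.6833 L/s.
Total PEEP = 14 cmH2O (set 13 + intrinsic 1); this is the baseline alveolar pressure.
Equation of motion (constant flow): PIP = Vt/C + R·V̇ + PEEP.
R·V̇ = PIP − Vt/C − PEEP = 32.9 − 525/40.1 − 14 = 32.9 − 13.092 − 14 = 5.808 cmH2O.
R = 5.808 / 0.6833 = 8.5 cmH2O·s/L.

8.5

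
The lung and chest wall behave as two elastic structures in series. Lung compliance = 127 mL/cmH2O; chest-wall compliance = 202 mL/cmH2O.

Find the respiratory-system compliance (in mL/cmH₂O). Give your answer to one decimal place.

78.0

Lung and chest wall are elastances in series: 1/Crs = 1/CL + 1/Ccw.
1/Crs = 1/127 + 1/202 = 0.01282.
Crs = 78.003 mL/cmH2O.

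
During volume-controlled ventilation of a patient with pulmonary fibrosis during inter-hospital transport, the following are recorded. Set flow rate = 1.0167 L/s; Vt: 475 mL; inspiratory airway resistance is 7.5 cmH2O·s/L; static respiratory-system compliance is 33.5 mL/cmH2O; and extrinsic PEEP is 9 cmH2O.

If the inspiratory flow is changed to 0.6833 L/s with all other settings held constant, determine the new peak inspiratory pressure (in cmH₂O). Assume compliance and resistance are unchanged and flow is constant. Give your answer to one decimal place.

PIP = Vt/C + R·V̇ + PEEP (constant-flow equation of motion).
Only the resistive term changes: ΔPIP = R × ΔV̇ = 7.5 × (0.6833 − 1.0167) = 7.5 × -0.3334 = -2.501 cmH2O.
Original PIP = 475/33.5 + 7.5×1.0167 + 9 = 30.804 cmH2O; new PIP = 30.804 + (-2.501) = 28.303 cmH2O.

28.3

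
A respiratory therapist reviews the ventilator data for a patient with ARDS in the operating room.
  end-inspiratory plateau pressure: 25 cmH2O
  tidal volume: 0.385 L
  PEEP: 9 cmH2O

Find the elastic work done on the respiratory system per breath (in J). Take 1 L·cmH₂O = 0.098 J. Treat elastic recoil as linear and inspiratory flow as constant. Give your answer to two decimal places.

0.30

Elastic work ≈ ½ × (Pplat − PEEP) × Vt = 0.5 × (25 − 9) × 0.385 L = 0.5 × 16.0 × 0.385 = 3.08 L·cmH2O.
× 0.098 J/(L·cmH2O) → 0.3018 J.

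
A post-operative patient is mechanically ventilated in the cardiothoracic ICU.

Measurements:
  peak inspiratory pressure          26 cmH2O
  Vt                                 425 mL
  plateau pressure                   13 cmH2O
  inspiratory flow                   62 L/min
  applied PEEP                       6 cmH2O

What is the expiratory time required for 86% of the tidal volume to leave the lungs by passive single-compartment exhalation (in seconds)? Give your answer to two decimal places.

Flow: 62 L/min ÷ 60 = 1.0333 L/s.
R = (PIP − Pplat)/V̇ = (26 − 13) / 1.0333 = 13.0/1.0333 = 12.581 cmH2O·s/L.
C = Vt/(Pplat − PEEP) = 425.0 / (13 − 6) = 425.0/7.0 = 60.714 mL/cmH2O.
τ = R × C = 12.581 × 0.06071 L/cmH2O = 0.7638 s.
t = −τ·ln(1 − 0.86) = −0.7638·ln(0.14) = 1.502 s.

1.50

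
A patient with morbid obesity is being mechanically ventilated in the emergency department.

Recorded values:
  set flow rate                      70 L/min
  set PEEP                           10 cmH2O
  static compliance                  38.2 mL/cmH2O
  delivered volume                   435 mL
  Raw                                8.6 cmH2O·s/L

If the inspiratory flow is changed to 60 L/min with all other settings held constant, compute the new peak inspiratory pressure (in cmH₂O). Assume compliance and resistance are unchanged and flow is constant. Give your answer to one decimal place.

Flow: 70 L/min ÷ 60 = 1.1667 L/s.
New flow: 60 L/min ÷ 60 = 1 L/s.
PIP = Vt/C + R·V̇ + PEEP (constant-flow equation of motion).
Only the resistive term changes: ΔPIP = R × ΔV̇ = 8.6 × (1 − 1.1667) = 8.6 × -0.1667 = -1.434 cmH2O.
Original PIP = 435/38.2 + 8.6×1.1667 + 10 = 31.421 cmH2O; new PIP = 31.421 + (-1.434) = 29.987 cmH2O.

30.0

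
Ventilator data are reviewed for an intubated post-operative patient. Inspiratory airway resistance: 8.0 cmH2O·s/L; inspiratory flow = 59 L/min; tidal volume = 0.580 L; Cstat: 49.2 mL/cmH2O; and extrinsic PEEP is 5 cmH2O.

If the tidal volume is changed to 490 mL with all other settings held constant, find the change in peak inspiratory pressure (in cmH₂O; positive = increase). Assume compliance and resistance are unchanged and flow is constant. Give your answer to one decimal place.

-1.8

PIP = Vt/C + R·V̇ + PEEP (constant-flow equation of motion).
Only the elastic term changes: ΔPIP = ΔVt / C = (490 − 580) / 49.2 = -1.829 cmH2O.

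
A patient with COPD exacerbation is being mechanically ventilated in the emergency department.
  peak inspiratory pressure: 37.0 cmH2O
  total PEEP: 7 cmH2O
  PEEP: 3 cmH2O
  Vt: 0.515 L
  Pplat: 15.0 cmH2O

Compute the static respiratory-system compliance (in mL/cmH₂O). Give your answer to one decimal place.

End-expiratory occlusion gives total PEEP = 7 cmH2O (intrinsic PEEP = 7 − 3 = 4). Use total PEEP for the elastic gradient.
Cstat = Vt / (Pplat − PEEPtotal) = 515 / (15.0 − 7) = 515 / 8.0 = 64.375 mL/cmH2O.

64.4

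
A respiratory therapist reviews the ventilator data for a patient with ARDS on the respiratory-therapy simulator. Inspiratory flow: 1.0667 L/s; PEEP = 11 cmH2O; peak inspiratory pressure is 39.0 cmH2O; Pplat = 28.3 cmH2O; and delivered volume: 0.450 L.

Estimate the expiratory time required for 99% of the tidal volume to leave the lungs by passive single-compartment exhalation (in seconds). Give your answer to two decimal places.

1.20

R = (PIP − Pplat)/V̇ = (39.0 − 28.3) / 1.0667 = 10.7/1.0667 = 10.031 cmH2O·s/L.
C = Vt/(Pplat − PEEP) = 450.0 / (28.3 − 11) = 450.0/17.3 = 26.012 mL/cmH2O.
τ = R × C = 10.031 × 0.02601 L/cmH2O = 0.2609 s.
t = −τ·ln(1 − 0.99) = −0.2609·ln(0.01) = 1.201 s.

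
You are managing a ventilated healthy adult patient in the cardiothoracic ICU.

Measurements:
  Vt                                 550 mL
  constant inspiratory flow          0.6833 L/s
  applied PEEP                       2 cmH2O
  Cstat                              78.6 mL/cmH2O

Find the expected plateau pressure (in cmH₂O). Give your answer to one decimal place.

Pplat = PEEP + Vt / Cstat = 2 + 550 / 78.6 = 2 + 6.997 = 8.997 cmH2O.

9.0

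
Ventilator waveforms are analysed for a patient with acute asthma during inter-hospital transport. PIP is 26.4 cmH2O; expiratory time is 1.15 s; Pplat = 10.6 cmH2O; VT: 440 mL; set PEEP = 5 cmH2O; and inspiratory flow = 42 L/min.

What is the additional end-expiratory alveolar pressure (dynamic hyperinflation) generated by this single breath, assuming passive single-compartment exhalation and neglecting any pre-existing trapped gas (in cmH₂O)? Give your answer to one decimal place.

Flow: 42 L/min ÷ 60 = 0.7 L/s.
R = (PIP − Pplat)/V̇ = (26.4 − 10.6) / 0.7 = 15.8/0.7 = 22.571 cmH2O·s/L.
C = Vt/(Pplat − PEEP) = 440.0 / (10.6 − 5) = 440.0/5.6 = 78.571 mL/cmH2O.
τ = R × C = 22.571 × 0.07857 L/cmH2O = 1.773 s.
Fraction remaining = e^(−Te/τ) = e^(−1.15/1.773) = 0.5228; trapped volume = 440.0 × 0.5228 = 230.03 mL.
Additional alveolar pressure from trapping ≈ V_trapped / C = 230.03 / 78.571 = 2.928 cmH2O.

2.9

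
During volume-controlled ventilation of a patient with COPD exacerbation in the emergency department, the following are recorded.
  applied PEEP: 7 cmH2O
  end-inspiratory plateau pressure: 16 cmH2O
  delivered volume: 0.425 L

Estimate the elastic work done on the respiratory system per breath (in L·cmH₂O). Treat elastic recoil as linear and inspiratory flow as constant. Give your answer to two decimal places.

Elastic work ≈ ½ × (Pplat − PEEP) × Vt = 0.5 × (16 − 7) × 0.425 L = 0.5 × 9.0 × 0.425 = 1.913 L·cmH2O.

1.91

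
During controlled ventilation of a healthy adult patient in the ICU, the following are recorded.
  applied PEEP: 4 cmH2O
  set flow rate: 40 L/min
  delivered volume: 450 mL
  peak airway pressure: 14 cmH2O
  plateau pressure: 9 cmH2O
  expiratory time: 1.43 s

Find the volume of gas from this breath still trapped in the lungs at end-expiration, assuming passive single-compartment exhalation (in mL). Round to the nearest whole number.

Flow: 40 L/min ÷ 60 = 0.6667 L/s.
R = (PIP − Pplat)/V̇ = (14 − 9) / 0.6667 = 5.0/0.6667 = 7.5 cmH2O·s/L.
C = Vt/(Pplat − PEEP) = 450.0 / (9 − 4) = 450.0/5.0 = 90.0 mL/cmH2O.
τ = R × C = 7.5 × 0.09 L/cmH2O = 0.675 s.
Fraction remaining = e^(−Te/τ) = e^(−1.43/0.675) = 0.1202.
Trapped volume = 450.0 × 0.1202 = 54.09 mL.

54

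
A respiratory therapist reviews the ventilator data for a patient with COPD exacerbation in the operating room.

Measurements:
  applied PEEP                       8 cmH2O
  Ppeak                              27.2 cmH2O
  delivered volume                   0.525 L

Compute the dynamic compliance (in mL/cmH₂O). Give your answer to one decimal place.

Dynamic compliance = Vt / (PIP − PEEP) = 525 / (27.2 − 8) = 525 / 19.2 = 27.344 mL/cmH2O.

27.3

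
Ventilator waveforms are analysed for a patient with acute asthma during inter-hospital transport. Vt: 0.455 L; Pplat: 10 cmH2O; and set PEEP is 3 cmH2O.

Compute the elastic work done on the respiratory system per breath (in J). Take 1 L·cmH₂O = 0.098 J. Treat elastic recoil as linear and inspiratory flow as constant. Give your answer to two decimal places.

0.16

Elastic work ≈ ½ × (Pplat − PEEP) × Vt = 0.5 × (10 − 3) × 0.455 L = 0.5 × 7.0 × 0.455 = 1.593 L·cmH2O.
× 0.098 J/(L·cmH2O) → 0.1561 J.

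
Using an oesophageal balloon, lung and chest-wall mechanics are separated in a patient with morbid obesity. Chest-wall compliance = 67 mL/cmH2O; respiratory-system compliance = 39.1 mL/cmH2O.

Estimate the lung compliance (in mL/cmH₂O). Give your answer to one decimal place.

93.9

1/CL = 1/Crs − 1/Ccw.
1/CL = 1/39.1 − 1/67 = 0.01065.
CL = 93.897 mL/cmH2O.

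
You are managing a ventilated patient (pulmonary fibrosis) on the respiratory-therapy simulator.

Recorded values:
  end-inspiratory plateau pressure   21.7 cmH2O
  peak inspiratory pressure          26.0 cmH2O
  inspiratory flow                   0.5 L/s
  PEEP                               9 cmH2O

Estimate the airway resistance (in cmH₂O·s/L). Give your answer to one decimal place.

8.6

Raw = (PIP − Pplat) / flow = (26.0 − 21.7) / 0.5 = 4.3 / 0.5 = 8.6 cmH2O·s/L.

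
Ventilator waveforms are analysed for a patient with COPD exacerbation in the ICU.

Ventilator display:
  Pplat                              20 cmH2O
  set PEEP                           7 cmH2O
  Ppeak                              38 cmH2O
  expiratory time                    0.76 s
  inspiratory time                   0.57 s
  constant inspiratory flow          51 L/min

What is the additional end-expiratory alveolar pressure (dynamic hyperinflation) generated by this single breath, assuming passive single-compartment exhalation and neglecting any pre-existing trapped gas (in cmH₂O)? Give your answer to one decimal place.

5.0

Flow: 51 L/min ÷ 60 = 0.85 L/s.
Vt = flow × Ti = 0.85 L/s × 0.57 s × 1000 mL/L = 484.5 mL.
R = (PIP − Pplat)/V̇ = (38 − 20) / 0.85 = 18.0/0.85 = 21.176 cmH2O·s/L.
C = Vt/(Pplat − PEEP) = 484.5 / (20 − 7) = 484.5/13.0 = 37.269 mL/cmH2O.
τ = R × C = 21.176 × 0.03727 L/cmH2O = 0.7892 s.
Fraction remaining = e^(−Te/τ) = e^(−0.76/0.7892) = 0.3817; trapped volume = 484.5 × 0.3817 = 184.93 mL.
Additional alveolar pressure from trapping ≈ V_trapped / C = 184.93 / 37.269 = 4.962 cmH2O.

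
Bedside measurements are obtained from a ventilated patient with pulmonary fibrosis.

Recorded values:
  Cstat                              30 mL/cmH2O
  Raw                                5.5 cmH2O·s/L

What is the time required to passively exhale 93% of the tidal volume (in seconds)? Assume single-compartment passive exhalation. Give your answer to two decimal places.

0.44

τ = R × C = 5.5 × 30 mL/cmH2O = 5.5 × 0.030 L/cmH2O = 0.165 s.
Exhaled fraction f = 1 − e^(−t/τ) → t = −τ·ln(1 − f) = −0.165·ln(0.07) = 0.4388 s.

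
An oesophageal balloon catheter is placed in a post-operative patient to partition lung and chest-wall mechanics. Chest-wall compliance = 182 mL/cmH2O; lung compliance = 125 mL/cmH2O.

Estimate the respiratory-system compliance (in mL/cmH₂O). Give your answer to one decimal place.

74.1

Lung and chest wall are elastances in series: 1/Crs = 1/CL + 1/Ccw.
1/Crs = 1/125 + 1/182 = 0.01349.
Crs = 74.129 mL/cmH2O.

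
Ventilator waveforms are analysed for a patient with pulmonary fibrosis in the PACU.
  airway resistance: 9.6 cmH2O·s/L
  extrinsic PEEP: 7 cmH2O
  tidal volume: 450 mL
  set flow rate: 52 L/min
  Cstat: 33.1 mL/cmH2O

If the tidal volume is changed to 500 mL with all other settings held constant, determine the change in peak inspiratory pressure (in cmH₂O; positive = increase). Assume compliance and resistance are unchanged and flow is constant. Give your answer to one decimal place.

1.5

PIP = Vt/C + R·V̇ + PEEP (constant-flow equation of motion).
Only the elastic term changes: ΔPIP = ΔVt / C = (500 − 450) / 33.1 = 1.511 cmH2O.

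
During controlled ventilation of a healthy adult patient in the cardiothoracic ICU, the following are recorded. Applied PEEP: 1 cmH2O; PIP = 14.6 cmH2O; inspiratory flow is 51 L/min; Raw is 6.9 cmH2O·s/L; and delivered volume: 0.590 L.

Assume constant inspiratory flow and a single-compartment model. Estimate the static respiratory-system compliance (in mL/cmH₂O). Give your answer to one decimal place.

Flow: 51 L/min ÷ 60 = 0.85 L/s.
Equation of motion (constant flow): PIP = Vt/C + R·V̇ + PEEP.
Vt/C = PIP − R·V̇ − PEEP = 14.6 − 6.9×0.85 − 1 = 14.6 − 5.865 − 1 = 7.735 cmH2O.
C = Vt / 7.735 = 590 / 7.735 = 76.277 mL/cmH2O.

76.3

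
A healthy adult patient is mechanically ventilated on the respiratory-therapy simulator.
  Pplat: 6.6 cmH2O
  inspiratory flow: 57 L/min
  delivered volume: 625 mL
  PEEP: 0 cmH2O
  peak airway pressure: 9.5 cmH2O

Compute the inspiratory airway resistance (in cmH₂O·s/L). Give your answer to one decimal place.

Flow: 57 L/min ÷ 60 = 0.95 L/s.
Raw = (PIP − Pplat) / flow = (9.5 − 6.6) / 0.95 = 2.9 / 0.95 = 3.053 cmH2O·s/L.

3.1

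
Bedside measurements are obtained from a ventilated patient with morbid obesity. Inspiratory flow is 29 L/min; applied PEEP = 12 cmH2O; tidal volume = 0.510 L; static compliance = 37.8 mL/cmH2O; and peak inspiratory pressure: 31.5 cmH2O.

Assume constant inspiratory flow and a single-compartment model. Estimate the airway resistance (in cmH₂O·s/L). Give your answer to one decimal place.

Flow: 29 L/min ÷ 60 = 0.4833 L/s.
Equation of motion (constant flow): PIP = Vt/C + R·V̇ + PEEP.
R·V̇ = PIP − Vt/C − PEEP = 31.5 − 510/37.8 − 12 = 31.5 − 13.492 − 12 = 6.008 cmH2O.
R = 6.008 / 0.4833 = 12.431 cmH2O·s/L.

12.4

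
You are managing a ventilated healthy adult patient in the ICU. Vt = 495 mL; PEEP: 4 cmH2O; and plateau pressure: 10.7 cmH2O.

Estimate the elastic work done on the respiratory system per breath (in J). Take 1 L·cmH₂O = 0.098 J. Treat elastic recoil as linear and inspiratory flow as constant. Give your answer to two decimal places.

0.16

Elastic work ≈ ½ × (Pplat − PEEP) × Vt = 0.5 × (10.7 − 4) × 0.495 L = 0.5 × 6.7 × 0.495 = 1.658 L·cmH2O.
× 0.098 J/(L·cmH2O) → 0.1625 J.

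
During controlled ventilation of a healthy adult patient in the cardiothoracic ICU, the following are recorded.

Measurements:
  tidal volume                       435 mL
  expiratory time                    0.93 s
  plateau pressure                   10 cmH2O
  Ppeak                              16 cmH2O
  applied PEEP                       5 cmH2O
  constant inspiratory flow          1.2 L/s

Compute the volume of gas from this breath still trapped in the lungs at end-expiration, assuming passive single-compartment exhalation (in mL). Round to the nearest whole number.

R = (PIP − Pplat)/V̇ = (16 − 10) / 1.2 = 6.0/1.2 = 5.0 cmH2O·s/L.
C = Vt/(Pplat − PEEP) = 435.0 / (10 − 5) = 435.0/5.0 = 87.0 mL/cmH2O.
τ = R × C = 5.0 × 0.087 L/cmH2O = 0.435 s.
Fraction remaining = e^(−Te/τ) = e^(−0.93/0.435) = 0.1179.
Trapped volume = 435.0 × 0.1179 = 51.287 mL.

51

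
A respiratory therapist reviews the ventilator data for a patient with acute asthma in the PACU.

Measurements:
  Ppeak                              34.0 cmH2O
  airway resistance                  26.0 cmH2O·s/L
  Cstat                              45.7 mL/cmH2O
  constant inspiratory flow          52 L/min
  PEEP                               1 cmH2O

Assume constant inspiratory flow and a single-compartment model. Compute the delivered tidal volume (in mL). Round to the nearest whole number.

478

Flow: 52 L/min ÷ 60 = 0.8667 L/s.
Equation of motion (constant flow): PIP = Vt/C + R·V̇ + PEEP.
Vt/C = PIP − R·V̇ − PEEP = 34.0 − 22.534 − 1 = 10.466 cmH2O.
Vt = C × 10.466 = 45.7 × 10.466 = 478.3 mL.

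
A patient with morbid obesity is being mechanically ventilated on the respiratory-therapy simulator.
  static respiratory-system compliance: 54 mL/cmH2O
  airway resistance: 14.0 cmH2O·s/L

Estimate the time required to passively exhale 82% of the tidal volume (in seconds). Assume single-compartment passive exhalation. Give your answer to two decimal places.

τ = R × C = 14.0 × 54 mL/cmH2O = 14.0 × 0.054 L/cmH2O = 0.756 s.
Exhaled fraction f = 1 − e^(−t/τ) → t = −τ·ln(1 − f) = −0.756·ln(0.18) = 1.296 s.

1.30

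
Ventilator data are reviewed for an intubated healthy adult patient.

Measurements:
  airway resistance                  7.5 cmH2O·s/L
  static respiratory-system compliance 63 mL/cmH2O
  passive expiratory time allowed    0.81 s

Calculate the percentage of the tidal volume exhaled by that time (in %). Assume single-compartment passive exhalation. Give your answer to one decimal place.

τ = R × C = 7.5 × 63 mL/cmH2O = 7.5 × 0.063 L/cmH2O = 0.4725 s.
Passive exhalation: V(t)/V₀ = e^(−t/τ) = e^(−0.81/0.4725) = 0.1801.
Fraction exhaled = 1 − 0.1801 = 0.8199 → 81.99%.

82.0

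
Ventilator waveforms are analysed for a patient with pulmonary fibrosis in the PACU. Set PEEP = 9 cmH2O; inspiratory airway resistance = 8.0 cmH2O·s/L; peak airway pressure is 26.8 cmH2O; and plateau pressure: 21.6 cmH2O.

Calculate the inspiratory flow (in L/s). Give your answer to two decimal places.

flow = (PIP − Pplat) / Raw = 5.2 / 8.0 = 0.65 L/s.

0.65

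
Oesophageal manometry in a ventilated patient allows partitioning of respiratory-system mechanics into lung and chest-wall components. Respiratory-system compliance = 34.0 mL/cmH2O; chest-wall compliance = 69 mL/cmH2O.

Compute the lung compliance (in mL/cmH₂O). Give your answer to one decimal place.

1/CL = 1/Crs − 1/Ccw.
1/CL = 1/34.0 − 1/69 = 0.01492.
CL = 67.024 mL/cmH2O.

67.0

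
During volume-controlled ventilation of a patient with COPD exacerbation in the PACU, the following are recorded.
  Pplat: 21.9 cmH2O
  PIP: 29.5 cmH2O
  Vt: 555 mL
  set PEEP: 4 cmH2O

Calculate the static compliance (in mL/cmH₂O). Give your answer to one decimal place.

Cstat = Vt / (Pplat − PEEP) = 555 / (21.9 − 4) = 555 / 17.9 = 31.006 mL/cmH2O.

31.0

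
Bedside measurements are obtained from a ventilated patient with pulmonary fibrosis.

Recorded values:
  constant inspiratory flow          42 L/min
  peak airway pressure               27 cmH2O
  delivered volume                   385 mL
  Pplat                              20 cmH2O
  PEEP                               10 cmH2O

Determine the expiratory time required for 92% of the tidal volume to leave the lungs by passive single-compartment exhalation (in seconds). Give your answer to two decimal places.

Flow: 42 L/min ÷ 60 = 0.7 L/s.
R = (PIP − Pplat)/V̇ = (27 − 20) / 0.7 = 7.0/0.7 = 10.0 cmH2O·s/L.
C = Vt/(Pplat − PEEP) = 385.0 / (20 − 10) = 385.0/10.0 = 38.5 mL/cmH2O.
τ = R × C = 10.0 × 0.0385 L/cmH2O = 0.385 s.
t = −τ·ln(1 − 0.92) = −0.385·ln(0.08) = 0.9724 s.

0.97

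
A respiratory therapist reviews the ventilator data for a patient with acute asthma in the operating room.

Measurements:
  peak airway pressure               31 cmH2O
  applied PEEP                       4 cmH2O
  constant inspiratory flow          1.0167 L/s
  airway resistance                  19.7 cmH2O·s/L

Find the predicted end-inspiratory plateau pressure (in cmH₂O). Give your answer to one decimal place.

Pplat = PIP − Raw × flow = 31 − 19.7 × 1.0167 = 31 − 20.029 = 10.971 cmH2O.

11.0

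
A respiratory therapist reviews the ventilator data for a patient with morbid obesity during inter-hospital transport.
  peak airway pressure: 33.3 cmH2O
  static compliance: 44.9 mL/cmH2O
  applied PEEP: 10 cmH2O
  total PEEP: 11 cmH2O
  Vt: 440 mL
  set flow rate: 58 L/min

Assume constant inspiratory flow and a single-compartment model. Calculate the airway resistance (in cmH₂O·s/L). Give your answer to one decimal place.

12.9

Flow: 58 L/min ÷ 60 = 0.9667 L/s.
Total PEEP = 11 cmH2O (set 10 + intrinsic 1); this is the baseline alveolar pressure.
Equation of motion (constant flow): PIP = Vt/C + R·V̇ + PEEP.
R·V̇ = PIP − Vt/C − PEEP = 33.3 − 440/44.9 − 11 = 33.3 − 9.8 − 11 = 12.5 cmH2O.
R = 12.5 / 0.9667 = 12.931 cmH2O·s/L.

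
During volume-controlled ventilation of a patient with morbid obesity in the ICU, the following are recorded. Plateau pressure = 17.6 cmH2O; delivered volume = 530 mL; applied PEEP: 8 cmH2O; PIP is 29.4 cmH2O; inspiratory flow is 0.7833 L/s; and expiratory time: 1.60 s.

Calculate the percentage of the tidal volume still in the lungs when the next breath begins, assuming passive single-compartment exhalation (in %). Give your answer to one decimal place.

R = (PIP − Pplat)/V̇ = (29.4 − 17.6) / 0.7833 = 11.8/0.7833 = 15.064 cmH2O·s/L.
C = Vt/(Pplat − PEEP) = 530.0 / (17.6 − 8) = 530.0/9.6 = 55.208 mL/cmH2O.
τ = R × C = 15.064 × 0.05521 L/cmH2O = 0.8317 s.
Fraction remaining at end-expiration = e^(−Te/τ) = e^(−1.60/0.8317) = 0.1461 → 14.61%.

14.6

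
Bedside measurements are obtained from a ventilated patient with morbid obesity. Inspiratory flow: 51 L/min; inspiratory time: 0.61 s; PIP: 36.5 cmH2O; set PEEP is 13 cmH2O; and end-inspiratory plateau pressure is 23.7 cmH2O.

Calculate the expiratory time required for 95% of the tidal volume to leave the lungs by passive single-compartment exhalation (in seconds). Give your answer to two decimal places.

2.19

Flow: 51 L/min ÷ 60 = 0.85 L/s.
Vt = flow × Ti = 0.85 L/s × 0.61 s × 1000 mL/L = 518.5 mL.
R = (PIP − Pplat)/V̇ = (36.5 − 23.7) / 0.85 = 12.8/0.85 = 15.059 cmH2O·s/L.
C = Vt/(Pplat − PEEP) = 518.5 / (23.7 − 13) = 518.5/10.7 = 48.458 mL/cmH2O.
τ = R × C = 15.059 × 0.04846 L/cmH2O = 0.7298 s.
t = −τ·ln(1 − 0.95) = −0.7298·ln(0.05) = 2.186 s.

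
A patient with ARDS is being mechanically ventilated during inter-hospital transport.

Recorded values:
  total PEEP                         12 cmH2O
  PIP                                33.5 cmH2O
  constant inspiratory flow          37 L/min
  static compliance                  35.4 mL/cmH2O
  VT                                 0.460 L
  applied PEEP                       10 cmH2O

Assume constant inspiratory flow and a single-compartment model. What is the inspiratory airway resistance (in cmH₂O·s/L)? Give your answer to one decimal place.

13.8

Flow: 37 L/min ÷ 60 = 0.6167 L/s.
Total PEEP = 12 cmH2O (set 10 + intrinsic 2); this is the baseline alveolar pressure.
Equation of motion (constant flow): PIP = Vt/C + R·V̇ + PEEP.
R·V̇ = PIP − Vt/C − PEEP = 33.5 − 460/35.4 − 12 = 33.5 − 12.994 − 12 = 8.506 cmH2O.
R = 8.506 / 0.6167 = 13.793 cmH2O·s/L.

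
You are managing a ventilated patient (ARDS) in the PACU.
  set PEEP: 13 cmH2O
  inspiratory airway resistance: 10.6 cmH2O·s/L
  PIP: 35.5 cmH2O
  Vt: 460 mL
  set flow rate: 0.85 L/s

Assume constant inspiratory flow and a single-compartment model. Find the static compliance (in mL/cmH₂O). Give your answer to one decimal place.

Equation of motion (constant flow): PIP = Vt/C + R·V̇ + PEEP.
Vt/C = PIP − R·V̇ − PEEP = 35.5 − 10.6×0.85 − 13 = 35.5 − 9.01 − 13 = 13.49 cmH2O.
C = Vt / 13.49 = 460 / 13.49 = 34.099 mL/cmH2O.

34.1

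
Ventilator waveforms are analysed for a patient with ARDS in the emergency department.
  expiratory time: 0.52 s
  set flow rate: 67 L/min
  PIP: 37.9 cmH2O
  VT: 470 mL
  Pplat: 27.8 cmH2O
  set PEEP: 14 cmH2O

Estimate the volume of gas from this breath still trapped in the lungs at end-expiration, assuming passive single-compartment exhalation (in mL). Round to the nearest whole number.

87

Flow: 67 L/min ÷ 60 = 1.1167 L/s.
R = (PIP − Pplat)/V̇ = (37.9 − 27.8) / 1.1167 = 10.1/1.1167 = 9.045 cmH2O·s/L.
C = Vt/(Pplat − PEEP) = 470.0 / (27.8 − 14) = 470.0/13.8 = 34.058 mL/cmH2O.
τ = R × C = 9.045 × 0.03406 L/cmH2O = 0.3081 s.
Fraction remaining = e^(−Te/τ) = e^(−0.52/0.3081) = 0.1849.
Trapped volume = 470.0 × 0.1849 = 86.903 mL.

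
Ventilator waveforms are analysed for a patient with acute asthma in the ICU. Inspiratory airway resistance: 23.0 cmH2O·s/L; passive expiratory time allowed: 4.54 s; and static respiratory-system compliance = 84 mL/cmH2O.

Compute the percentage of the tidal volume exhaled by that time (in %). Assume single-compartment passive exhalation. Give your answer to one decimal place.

90.5

τ = R × C = 23.0 × 84 mL/cmH2O = 23.0 × 0.084 L/cmH2O = 1.932 s.
Passive exhalation: V(t)/V₀ = e^(−t/τ) = e^(−4.54/1.932) = 0.09538.
Fraction exhaled = 1 − 0.09538 = 0.9046 → 90.46%.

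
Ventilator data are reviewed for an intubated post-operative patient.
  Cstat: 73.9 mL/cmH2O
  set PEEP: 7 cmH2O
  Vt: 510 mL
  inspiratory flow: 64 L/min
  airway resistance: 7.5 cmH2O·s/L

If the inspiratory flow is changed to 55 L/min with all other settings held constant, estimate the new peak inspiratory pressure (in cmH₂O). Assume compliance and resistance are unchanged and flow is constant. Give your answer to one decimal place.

20.8

Flow: 64 L/min ÷ 60 = 1.0667 L/s.
New flow: 55 L/min ÷ 60 = 0.9167 L/s.
PIP = Vt/C + R·V̇ + PEEP (constant-flow equation of motion).
Only the resistive term changes: ΔPIP = R × ΔV̇ = 7.5 × (0.9167 − 1.0667) = 7.5 × -0.15 = -1.125 cmH2O.
Original PIP = 510/73.9 + 7.5×1.0667 + 7 = 21.901 cmH2O; new PIP = 21.901 + (-1.125) = 20.776 cmH2O.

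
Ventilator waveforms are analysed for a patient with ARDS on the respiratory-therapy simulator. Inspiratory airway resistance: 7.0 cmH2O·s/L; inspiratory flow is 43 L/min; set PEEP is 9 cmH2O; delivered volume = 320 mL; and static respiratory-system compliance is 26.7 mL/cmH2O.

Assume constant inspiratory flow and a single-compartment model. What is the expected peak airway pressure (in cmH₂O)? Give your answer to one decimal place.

Flow: 43 L/min ÷ 60 = 0.7167 L/s.
Equation of motion (constant flow): PIP = Vt/C + R·V̇ + PEEP.
PIP = 320/26.7 + 7.0×0.7167 + 9 = 11.985 + 5.017 + 9 = 26.002 cmH2O.

26.0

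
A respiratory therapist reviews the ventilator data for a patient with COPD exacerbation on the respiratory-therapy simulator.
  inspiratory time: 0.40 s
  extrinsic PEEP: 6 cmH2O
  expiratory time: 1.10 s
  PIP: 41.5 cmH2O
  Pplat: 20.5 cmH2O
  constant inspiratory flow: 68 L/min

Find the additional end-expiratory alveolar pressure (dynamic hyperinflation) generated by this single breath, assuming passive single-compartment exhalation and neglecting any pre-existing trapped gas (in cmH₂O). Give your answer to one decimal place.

Flow: 68 L/min ÷ 60 = 1.1333 L/s.
Vt = flow × Ti = 1.1333 L/s × 0.40 s × 1000 mL/L = 453.32 mL.
R = (PIP − Pplat)/V̇ = (41.5 − 20.5) / 1.1333 = 21.0/1.1333 = 18.53 cmH2O·s/L.
C = Vt/(Pplat − PEEP) = 453.32 / (20.5 − 6) = 453.32/14.5 = 31.263 mL/cmH2O.
τ = R × C = 18.53 × 0.03126 L/cmH2O = 0.5792 s.
Fraction remaining = e^(−Te/τ) = e^(−1.10/0.5792) = 0.1497; trapped volume = 453.32 × 0.1497 = 67.862 mL.
Additional alveolar pressure from trapping ≈ V_trapped / C = 67.862 / 31.263 = 2.171 cmH2O.

2.2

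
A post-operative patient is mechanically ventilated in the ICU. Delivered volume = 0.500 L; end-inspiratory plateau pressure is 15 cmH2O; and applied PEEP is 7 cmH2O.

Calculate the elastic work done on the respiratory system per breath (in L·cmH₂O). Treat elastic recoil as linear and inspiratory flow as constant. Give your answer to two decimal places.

2.00

Elastic work ≈ ½ × (Pplat − PEEP) × Vt = 0.5 × (15 − 7) × 0.500 L = 0.5 × 8.0 × 0.500 = 2.0 L·cmH2O.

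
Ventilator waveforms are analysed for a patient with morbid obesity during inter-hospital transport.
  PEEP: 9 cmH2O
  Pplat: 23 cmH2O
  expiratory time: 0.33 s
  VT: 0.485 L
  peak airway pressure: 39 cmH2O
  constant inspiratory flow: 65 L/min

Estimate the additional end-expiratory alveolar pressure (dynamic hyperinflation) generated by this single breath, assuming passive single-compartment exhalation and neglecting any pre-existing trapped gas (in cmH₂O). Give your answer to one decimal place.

Flow: 65 L/min ÷ 60 = 1.0833 L/s.
R = (PIP − Pplat)/V̇ = (39 − 23) / 1.0833 = 16.0/1.0833 = 14.77 cmH2O·s/L.
C = Vt/(Pplat − PEEP) = 485.0 / (23 − 9) = 485.0/14.0 = 34.643 mL/cmH2O.
τ = R × C = 14.77 × 0.03464 L/cmH2O = 0.5116 s.
Fraction remaining = e^(−Te/τ) = e^(−0.33/0.5116) = 0.5246; trapped volume = 485.0 × 0.5246 = 254.43 mL.
Additional alveolar pressure from trapping ≈ V_trapped / C = 254.43 / 34.643 = 7.344 cmH2O.

7.3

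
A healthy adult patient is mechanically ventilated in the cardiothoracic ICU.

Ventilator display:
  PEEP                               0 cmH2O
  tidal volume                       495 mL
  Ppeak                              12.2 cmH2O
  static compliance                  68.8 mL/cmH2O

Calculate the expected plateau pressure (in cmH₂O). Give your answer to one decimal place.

Pplat = PEEP + Vt / Cstat = 0 + 495 / 68.8 = 0 + 7.195 = 7.195 cmH2O.

7.2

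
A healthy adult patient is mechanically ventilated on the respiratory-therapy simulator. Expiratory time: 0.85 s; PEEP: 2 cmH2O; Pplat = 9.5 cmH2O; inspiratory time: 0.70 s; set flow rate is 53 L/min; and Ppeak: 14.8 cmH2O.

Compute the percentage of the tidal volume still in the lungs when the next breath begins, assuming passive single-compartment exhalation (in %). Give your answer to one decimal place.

Flow: 53 L/min ÷ 60 = 0.8833 L/s.
Vt = flow × Ti = 0.8833 L/s × 0.70 s × 1000 mL/L = 618.31 mL.
R = (PIP − Pplat)/V̇ = (14.8 − 9.5) / 0.8833 = 5.3/0.8833 = 6.0 cmH2O·s/L.
C = Vt/(Pplat − PEEP) = 618.31 / (9.5 − 2) = 618.31/7.5 = 82.441 mL/cmH2O.
τ = R × C = 6.0 × 0.08244 L/cmH2O = 0.4946 s.
Fraction remaining at end-expiration = e^(−Te/τ) = e^(−0.85/0.4946) = 0.1793 → 17.93%.

17.9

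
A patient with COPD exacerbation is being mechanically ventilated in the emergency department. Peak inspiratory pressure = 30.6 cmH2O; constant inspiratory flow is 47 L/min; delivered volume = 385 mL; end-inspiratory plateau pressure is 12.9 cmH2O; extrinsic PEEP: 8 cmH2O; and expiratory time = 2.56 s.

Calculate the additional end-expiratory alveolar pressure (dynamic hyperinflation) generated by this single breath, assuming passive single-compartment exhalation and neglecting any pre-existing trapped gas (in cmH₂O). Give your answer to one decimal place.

1.2

Flow: 47 L/min ÷ 60 = 0.7833 L/s.
R = (PIP − Pplat)/V̇ = (30.6 − 12.9) / 0.7833 = 17.7/0.7833 = 22.597 cmH2O·s/L.
C = Vt/(Pplat − PEEP) = 385.0 / (12.9 − 8) = 385.0/4.9 = 78.571 mL/cmH2O.
τ = R × C = 22.597 × 0.07857 L/cmH2O = 1.775 s.
Fraction remaining = e^(−Te/τ) = e^(−2.56/1.775) = 0.2364; trapped volume = 385.0 × 0.2364 = 91.014 mL.
Additional alveolar pressure from trapping ≈ V_trapped / C = 91.014 / 78.571 = 1.158 cmH2O.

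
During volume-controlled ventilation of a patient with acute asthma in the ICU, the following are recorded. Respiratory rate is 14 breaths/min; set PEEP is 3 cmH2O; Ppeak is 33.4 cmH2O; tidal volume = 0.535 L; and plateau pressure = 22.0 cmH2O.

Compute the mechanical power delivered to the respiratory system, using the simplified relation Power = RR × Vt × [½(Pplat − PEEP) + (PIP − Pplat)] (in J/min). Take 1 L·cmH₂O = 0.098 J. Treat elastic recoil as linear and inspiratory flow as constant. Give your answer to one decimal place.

15.3

Per-breath work = Vt × [½(Pplat−PEEP) + (PIP−Pplat)] = 0.535 × [0.5×19.0 + 11.4] = 0.535 × 20.9 = 11.182 L·cmH2O.
Power = 14 × 11.182 = 156.55 L·cmH2O/min.
× 0.098 J/(L·cmH2O) → 15.342 J/min.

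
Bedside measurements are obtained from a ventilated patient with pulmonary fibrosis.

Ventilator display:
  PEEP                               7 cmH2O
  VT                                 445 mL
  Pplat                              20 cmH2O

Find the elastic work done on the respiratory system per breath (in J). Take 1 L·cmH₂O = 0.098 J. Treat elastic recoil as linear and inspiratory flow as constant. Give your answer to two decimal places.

Elastic work ≈ ½ × (Pplat − PEEP) × Vt = 0.5 × (20 − 7) × 0.445 L = 0.5 × 13.0 × 0.445 = 2.893 L·cmH2O.
× 0.098 J/(L·cmH2O) → 0.2835 J.

0.28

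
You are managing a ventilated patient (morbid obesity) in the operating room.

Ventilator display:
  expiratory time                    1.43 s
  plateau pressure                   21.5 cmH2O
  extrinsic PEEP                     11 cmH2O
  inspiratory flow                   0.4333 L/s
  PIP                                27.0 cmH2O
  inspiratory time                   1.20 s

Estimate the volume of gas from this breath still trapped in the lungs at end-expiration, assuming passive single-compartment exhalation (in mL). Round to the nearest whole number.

Vt = flow × Ti = 0.4333 L/s × 1.20 s × 1000 mL/L = 519.96 mL.
R = (PIP − Pplat)/V̇ = (27.0 − 21.5) / 0.4333 = 5.5/0.4333 = 12.693 cmH2O·s/L.
C = Vt/(Pplat − PEEP) = 519.96 / (21.5 − 11) = 519.96/10.5 = 49.52 mL/cmH2O.
τ = R × C = 12.693 × 0.04952 L/cmH2O = 0.6286 s.
Fraction remaining = e^(−Te/τ) = e^(−1.43/0.6286) = 0.1028.
Trapped volume = 519.96 × 0.1028 = 53.452 mL.

53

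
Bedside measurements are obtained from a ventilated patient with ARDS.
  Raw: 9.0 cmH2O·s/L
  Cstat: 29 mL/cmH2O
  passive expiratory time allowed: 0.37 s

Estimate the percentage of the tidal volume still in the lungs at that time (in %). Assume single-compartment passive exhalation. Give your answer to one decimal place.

24.2

τ = R × C = 9.0 × 29 mL/cmH2O = 9.0 × 0.029 L/cmH2O = 0.261 s.
Passive exhalation: V(t)/V₀ = e^(−t/τ) = e^(−0.37/0.261) = 0.2423.
Fraction remaining = 0.2423 → 24.23%.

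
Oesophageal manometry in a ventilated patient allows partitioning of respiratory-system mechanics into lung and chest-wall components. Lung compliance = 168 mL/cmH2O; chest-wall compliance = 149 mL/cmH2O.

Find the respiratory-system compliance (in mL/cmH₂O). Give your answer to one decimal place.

79.0

Lung and chest wall are elastances in series: 1/Crs = 1/CL + 1/Ccw.
1/Crs = 1/168 + 1/149 = 0.01266.
Crs = 78.989 mL/cmH2O.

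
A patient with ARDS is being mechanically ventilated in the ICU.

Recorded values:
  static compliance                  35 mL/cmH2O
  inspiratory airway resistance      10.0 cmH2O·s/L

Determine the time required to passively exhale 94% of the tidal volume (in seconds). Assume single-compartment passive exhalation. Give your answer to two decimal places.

0.98

τ = R × C = 10.0 × 35 mL/cmH2O = 10.0 × 0.035 L/cmH2O = 0.35 s.
Exhaled fraction f = 1 − e^(−t/τ) → t = −τ·ln(1 − f) = −0.35·ln(0.06) = 0.9847 s.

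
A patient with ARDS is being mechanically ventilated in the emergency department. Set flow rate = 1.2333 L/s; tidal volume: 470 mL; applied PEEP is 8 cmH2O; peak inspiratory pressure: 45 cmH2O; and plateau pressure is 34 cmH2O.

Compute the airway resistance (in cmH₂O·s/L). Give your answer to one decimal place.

8.9

Raw = (PIP − Pplat) / flow = (45 − 34) / 1.2333 = 11.0 / 1.2333 = 8.919 cmH2O·s/L.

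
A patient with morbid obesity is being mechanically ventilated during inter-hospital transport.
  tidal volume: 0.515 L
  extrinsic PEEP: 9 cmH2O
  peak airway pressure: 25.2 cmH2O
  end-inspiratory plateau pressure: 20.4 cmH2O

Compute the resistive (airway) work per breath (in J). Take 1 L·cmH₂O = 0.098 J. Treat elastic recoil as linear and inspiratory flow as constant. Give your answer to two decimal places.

With constant inspiratory flow the resistive pressure is constant at PIP − Pplat = 25.2 − 20.4 = 4.8 cmH2O, so resistive work = 4.8 × 0.515 = 2.472 L·cmH2O.
× 0.098 J/(L·cmH2O) → 0.2423 J.

0.24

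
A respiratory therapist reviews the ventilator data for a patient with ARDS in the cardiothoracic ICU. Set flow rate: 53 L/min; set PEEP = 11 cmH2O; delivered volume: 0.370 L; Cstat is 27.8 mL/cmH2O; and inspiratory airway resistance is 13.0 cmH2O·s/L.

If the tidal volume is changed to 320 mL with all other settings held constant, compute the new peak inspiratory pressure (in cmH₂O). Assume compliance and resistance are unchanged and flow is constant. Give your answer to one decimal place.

Flow: 53 L/min ÷ 60 = 0.8833 L/s.
PIP = Vt/C + R·V̇ + PEEP (constant-flow equation of motion).
Only the elastic term changes: ΔPIP = ΔVt / C = (320 − 370) / 27.8 = -1.799 cmH2O.
Original PIP = 370/27.8 + 13.0×0.8833 + 11 = 35.792 cmH2O; new PIP = 35.792 + (-1.799) = 33.993 cmH2O.

34.0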